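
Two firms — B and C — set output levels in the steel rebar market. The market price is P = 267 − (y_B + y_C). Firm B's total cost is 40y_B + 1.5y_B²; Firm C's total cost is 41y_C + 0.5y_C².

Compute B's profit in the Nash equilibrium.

Firm B's profit: π = y_B(267 − (y_B + y_C)) − 40y_B − 1.5y_B².
∂π/∂y_B = 227 − 5y_B − y_C = 0, so y_B = 45.4 − 0.2y_C.
For C: ∂π/∂y_C = 226 − 3y_C − y_B = 0 ⇒ y_C = 226/3 − (1/3)y_B.
Solving the two reaction functions simultaneously: (1 − (−0.2)(−1/3))y_B = 45.4 − 0.2·(226/3), so (14/15)y_B = 91/3 and y_B = 32.5.
Then y_C = 226/3 − (1/3)·32.5 = 64.5.
Price P = 267 − 97 = 170.
B's profit: (170 − 40)·32.5 − 1.5(32.5)² = 2640.625.

2640.625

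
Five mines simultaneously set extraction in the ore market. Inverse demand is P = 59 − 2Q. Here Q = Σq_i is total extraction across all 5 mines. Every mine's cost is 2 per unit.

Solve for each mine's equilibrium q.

A representative mine's profit is π_i = q_i(59 − 2Q) − 2q_i, with Q = q_i + Σ_{j≠i} q_j.
First-order condition: 57 − 4q_i − 2Σ_{j≠i} q_j = 0.
With identical mines, set every q_j = q: then 57 − 4q − 8q = 0, i.e. q = 57/12 = 4.75.

4.75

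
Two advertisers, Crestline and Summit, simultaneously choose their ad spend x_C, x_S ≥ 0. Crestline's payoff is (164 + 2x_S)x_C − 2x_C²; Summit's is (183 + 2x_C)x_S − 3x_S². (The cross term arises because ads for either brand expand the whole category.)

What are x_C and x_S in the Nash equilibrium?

Expanding Crestline's payoff: 164x_C + 2x_Sx_C − 2x_C².
∂π/∂x_C = 164 + 2x_S − 4x_C = 0, so x_C = 41 + 0.5x_S.
Likewise for Summit: x_S = 30.5 + (1/3)x_C.
Plugging x_S into Crestline's best response: x_C = 41 + 0.5(30.5 + (1/3)x_C) ⇒ (5/6)x_C = 56.25, so x_C = 67.5.
Then x_S = 30.5 + (1/3)·67.5 = 53.

67.5, 53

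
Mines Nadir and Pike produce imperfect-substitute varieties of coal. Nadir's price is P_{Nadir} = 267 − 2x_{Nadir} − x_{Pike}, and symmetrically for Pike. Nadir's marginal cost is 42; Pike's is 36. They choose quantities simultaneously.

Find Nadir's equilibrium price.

Mine Nadir's profit: π = x_{Nadir}(267 − 2x_{Nadir} − x_{Pike}) − 42x_{Nadir}.
∂π/∂x_{Nadir} = 225 − 4x_{Nadir} − x_{Pike} = 0 ⇒ x_{Nadir} = 56.25 − 0.25x_{Pike}.
Similarly x_{Pike} = 57.75 − 0.25x_{Nadir}.
Substituting the second reaction function into the first: x_{Nadir} = 56.25 − 0.25(57.75 − 0.25x_{Nadir}), which gives 0.9375x_{Nadir} = 41.8125 ⇒ x_{Nadir} = 44.6.
Then x_{Pike} = 57.75 − 0.25·44.6 = 46.6.
P_{Nadir} = 267 − 2·44.6 − 46.6 = 131.2.

131.2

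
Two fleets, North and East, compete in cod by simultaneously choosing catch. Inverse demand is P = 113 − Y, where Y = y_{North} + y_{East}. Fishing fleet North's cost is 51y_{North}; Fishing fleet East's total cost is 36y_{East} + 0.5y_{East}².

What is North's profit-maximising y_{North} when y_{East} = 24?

19

Fishing fleet North's profit: π = y_{North}(113 − (y_{North} + y_{East})) − 51y_{North}.
∂π/∂y_{North} = 62 − 2y_{North} − y_{East} = 0, so y_{North} = 31 − 0.5y_{East}.
At y_{East} = 24: y_{North} = 31 − 0.5·24 = 19.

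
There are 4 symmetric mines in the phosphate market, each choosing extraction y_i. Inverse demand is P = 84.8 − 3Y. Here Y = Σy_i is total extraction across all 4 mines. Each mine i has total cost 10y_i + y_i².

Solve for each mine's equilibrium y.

A representative mine's profit is π_i = y_i(84.8 − 3Y) − 10y_i − y_i², with Y = y_i + Σ_{j≠i} y_j.
First-order condition: 74.8 − 8y_i − 3Σ_{j≠i} y_j = 0.
Imposing symmetry (y_j = y for all j) turns Σ_{j≠i} y_j into 3y, so 74.8 = 17y and y = 4.4.

4.4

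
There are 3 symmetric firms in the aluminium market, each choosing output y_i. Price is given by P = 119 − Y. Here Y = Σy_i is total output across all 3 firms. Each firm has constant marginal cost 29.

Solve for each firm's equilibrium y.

A representative firm's profit is π_i = y_i(119 − Y) − 29y_i, with Y = y_i + Σ_{j≠i} y_j.
First-order condition: 90 − 2y_i − Σ_{j≠i} y_j = 0.
In a symmetric equilibrium every firm chooses the same y, so Σ_{j≠i} y_j = 2y. The condition becomes 90 − 4y = 0, giving y = 90/4 = 22.5.

22.5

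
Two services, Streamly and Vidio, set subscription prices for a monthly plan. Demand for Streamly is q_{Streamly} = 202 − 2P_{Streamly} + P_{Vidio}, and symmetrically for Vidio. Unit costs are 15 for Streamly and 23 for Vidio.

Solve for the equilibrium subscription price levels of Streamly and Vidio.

Streamly's profit: π = (P_{Streamly} − 15)(202 − 2P_{Streamly} + P_{Vidio}).
∂π/∂P_{Streamly} = 232 − 4P_{Streamly} + P_{Vidio} = 0 ⇒ P_{Streamly} = 58 + 0.25P_{Vidio}.
Similarly P_{Vidio} = 62 + 0.25P_{Streamly}.
Solving the two reaction functions simultaneously: (1 − (0.25)(0.25))P_{Streamly} = 58 + 0.25·62, so 0.9375P_{Streamly} = 73.5 and P_{Streamly} = 78.4.
Then P_{Vidio} = 62 + 0.25·78.4 = 81.6.

78.4, 81.6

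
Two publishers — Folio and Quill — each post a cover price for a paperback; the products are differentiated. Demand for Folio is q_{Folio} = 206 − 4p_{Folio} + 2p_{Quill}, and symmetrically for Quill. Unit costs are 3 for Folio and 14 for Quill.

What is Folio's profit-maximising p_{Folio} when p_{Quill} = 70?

44.75

Folio's profit: π = (p_{Folio} − 3)(206 − 4p_{Folio} + 2p_{Quill}).
∂π/∂p_{Folio} = 218 − 8p_{Folio} + 2p_{Quill} = 0 ⇒ p_{Folio} = 27.25 + 0.25p_{Quill}.
At p_{Quill} = 70: p_{Folio} = 27.25 + 0.25·70 = 44.75.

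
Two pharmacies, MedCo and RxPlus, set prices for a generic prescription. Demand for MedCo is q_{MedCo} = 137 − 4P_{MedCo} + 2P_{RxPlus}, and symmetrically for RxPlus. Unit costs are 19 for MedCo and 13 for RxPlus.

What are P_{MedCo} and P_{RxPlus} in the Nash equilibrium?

MedCo's profit: π = (P_{MedCo} − 19)(137 − 4P_{MedCo} + 2P_{RxPlus}).
∂π/∂P_{MedCo} = 213 − 8P_{MedCo} + 2P_{RxPlus} = 0 ⇒ P_{MedCo} = 26.625 + 0.25P_{RxPlus}.
Similarly P_{RxPlus} = 23.625 + 0.25P_{MedCo}.
Substituting the second reaction function into the first: P_{MedCo} = 26.625 + 0.25(23.625 + 0.25P_{MedCo}), which gives 0.9375P_{MedCo} = 1041/32 ⇒ P_{MedCo} = 34.7.
Then P_{RxPlus} = 23.625 + 0.25·34.7 = 32.3.

34.7, 32.3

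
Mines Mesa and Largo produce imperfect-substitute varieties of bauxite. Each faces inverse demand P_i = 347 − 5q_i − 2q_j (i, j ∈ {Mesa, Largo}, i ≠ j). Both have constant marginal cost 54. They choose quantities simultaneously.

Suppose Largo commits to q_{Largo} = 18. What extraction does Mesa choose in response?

Mine Mesa's profit: π = q_{Mesa}(347 − 5q_{Mesa} − 2q_{Largo}) − 54q_{Mesa}.
∂π/∂q_{Mesa} = 293 − 10q_{Mesa} − 2q_{Largo} = 0 ⇒ q_{Mesa} = 29.3 − 0.2q_{Largo}.
At q_{Largo} = 18: q_{Mesa} = 29.3 − 0.2·18 = 25.7.

25.7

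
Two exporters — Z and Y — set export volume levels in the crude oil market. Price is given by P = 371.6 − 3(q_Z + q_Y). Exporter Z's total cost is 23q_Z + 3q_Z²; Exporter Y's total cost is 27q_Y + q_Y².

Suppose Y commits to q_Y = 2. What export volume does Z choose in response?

28.55

Exporter Z's profit: π = q_Z(371.6 − 3(q_Z + q_Y)) − 23q_Z − 3q_Z².
∂π/∂q_Z = 348.6 − 12q_Z − 3q_Y = 0, so q_Z = 29.05 − 0.25q_Y.
At q_Y = 2: q_Z = 29.05 − 0.25·2 = 28.55.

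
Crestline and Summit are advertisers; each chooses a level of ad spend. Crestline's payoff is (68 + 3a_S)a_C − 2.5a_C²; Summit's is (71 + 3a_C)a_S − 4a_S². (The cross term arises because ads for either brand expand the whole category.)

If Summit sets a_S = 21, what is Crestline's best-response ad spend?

26.2

Expanding Crestline's payoff: 68a_C + 3a_Sa_C − 2.5a_C².
∂π/∂a_C = 68 + 3a_S − 5a_C = 0, so a_C = 13.6 + 0.6a_S.
At a_S = 21: a_C = 13.6 + 0.6·21 = 26.2.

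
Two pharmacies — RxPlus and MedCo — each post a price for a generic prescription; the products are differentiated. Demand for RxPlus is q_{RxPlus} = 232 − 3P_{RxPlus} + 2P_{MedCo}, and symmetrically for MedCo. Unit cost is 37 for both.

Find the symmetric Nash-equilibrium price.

RxPlus's profit: π = (P_{RxPlus} − 37)(232 − 3P_{RxPlus} + 2P_{MedCo}).
∂π/∂P_{RxPlus} = 343 − 6P_{RxPlus} + 2P_{MedCo} = 0 ⇒ P_{RxPlus} = 343/6 + (1/3)P_{MedCo}.
By symmetry P_{MedCo} = P_{RxPlus}; substituting into the reaction function, (2/3)P_{RxPlus} = 343/6 and P_{RxPlus} = 85.75.

85.75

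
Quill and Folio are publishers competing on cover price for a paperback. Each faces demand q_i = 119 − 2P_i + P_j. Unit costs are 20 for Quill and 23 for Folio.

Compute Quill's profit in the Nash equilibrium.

2231.12

Quill's profit: π = (P_{Quill} − 20)(119 − 2P_{Quill} + P_{Folio}).
∂π/∂P_{Quill} = 159 − 4P_{Quill} + P_{Folio} = 0 ⇒ P_{Quill} = 39.75 + 0.25P_{Folio}.
Similarly P_{Folio} = 41.25 + 0.25P_{Quill}.
Plugging P_{Folio} into Quill's best response: P_{Quill} = 39.75 + 0.25(41.25 + 0.25P_{Quill}) ⇒ 0.9375P_{Quill} = 50.0625, so P_{Quill} = 53.4.
Then P_{Folio} = 41.25 + 0.25·53.4 = 54.6.
q_{Quill} = 119 − 2·53.4 + 54.6 = 66.8.
Profit = (53.4 − 20)·66.8 = 2231.12.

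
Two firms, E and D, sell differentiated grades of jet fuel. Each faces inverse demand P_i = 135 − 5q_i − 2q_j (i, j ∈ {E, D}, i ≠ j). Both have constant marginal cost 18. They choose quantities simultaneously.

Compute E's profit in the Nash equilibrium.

Firm E's profit: π = q_E(135 − 5q_E − 2q_D) − 18q_E.
∂π/∂q_E = 117 − 10q_E − 2q_D = 0 ⇒ q_E = 11.7 − 0.2q_D.
By symmetry q_D = q_E; substituting into the reaction function, 1.2q_E = 11.7 and q_E = 9.75.
P_E = 135 − 5·9.75 − 2·9.75 = 66.75.
Profit = (66.75 − 18)·9.75 = 475.3125.

475.3125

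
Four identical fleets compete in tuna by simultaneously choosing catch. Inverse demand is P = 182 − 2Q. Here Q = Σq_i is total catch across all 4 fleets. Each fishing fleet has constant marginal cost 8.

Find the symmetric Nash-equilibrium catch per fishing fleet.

17.4

A representative fishing fleet's profit is π_i = q_i(182 − 2Q) − 8q_i, with Q = q_i + Σ_{j≠i} q_j.
First-order condition: 174 − 4q_i − 2Σ_{j≠i} q_j = 0.
Imposing symmetry (q_j = q for all j) turns Σ_{j≠i} q_j into 3q, so 174 = 10q and q = 17.4.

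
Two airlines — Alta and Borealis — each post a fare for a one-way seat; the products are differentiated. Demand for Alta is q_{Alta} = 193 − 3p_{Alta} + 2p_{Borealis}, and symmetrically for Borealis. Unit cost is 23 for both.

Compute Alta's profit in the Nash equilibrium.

Alta's profit: π = (p_{Alta} − 23)(193 − 3p_{Alta} + 2p_{Borealis}).
∂π/∂p_{Alta} = 262 − 6p_{Alta} + 2p_{Borealis} = 0 ⇒ p_{Alta} = 131/3 + (1/3)p_{Borealis}.
Setting p_{Alta} = p_{Borealis} in the reaction function: p_{Alta} = 131/3 + (1/3)p_{Alta}, so p_{Alta} = (131/3) / (2/3) = 65.5.
q_{Alta} = 193 − 3·65.5 + 2·65.5 = 127.5.
Profit = (65.5 − 23)·127.5 = 5418.75.

5418.75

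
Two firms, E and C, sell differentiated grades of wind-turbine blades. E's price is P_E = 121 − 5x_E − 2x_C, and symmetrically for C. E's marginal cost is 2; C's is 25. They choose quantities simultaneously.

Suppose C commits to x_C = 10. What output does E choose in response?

Firm E's profit: π = x_E(121 − 5x_E − 2x_C) − 2x_E.
∂π/∂x_E = 119 − 10x_E − 2x_C = 0 ⇒ x_E = 11.9 − 0.2x_C.
At x_C = 10: x_E = 11.9 − 0.2·10 = 9.9.

9.9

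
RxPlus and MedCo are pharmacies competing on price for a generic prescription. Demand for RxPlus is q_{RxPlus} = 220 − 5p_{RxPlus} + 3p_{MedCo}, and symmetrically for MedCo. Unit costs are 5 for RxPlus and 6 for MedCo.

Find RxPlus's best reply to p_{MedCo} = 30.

RxPlus's profit: π = (p_{RxPlus} − 5)(220 − 5p_{RxPlus} + 3p_{MedCo}).
∂π/∂p_{RxPlus} = 245 − 10p_{RxPlus} + 3p_{MedCo} = 0 ⇒ p_{RxPlus} = 24.5 + 0.3p_{MedCo}.
At p_{MedCo} = 30: p_{RxPlus} = 24.5 + 0.3·30 = 33.5.

33.5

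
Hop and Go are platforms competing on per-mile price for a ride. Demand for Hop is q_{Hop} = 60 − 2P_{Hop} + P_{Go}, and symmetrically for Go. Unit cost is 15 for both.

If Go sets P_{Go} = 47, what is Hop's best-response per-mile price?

34.25

Hop's profit: π = (P_{Hop} − 15)(60 − 2P_{Hop} + P_{Go}).
∂π/∂P_{Hop} = 90 − 4P_{Hop} + P_{Go} = 0 ⇒ P_{Hop} = 22.5 + 0.25P_{Go}.
At P_{Go} = 47: P_{Hop} = 22.5 + 0.25·47 = 34.25.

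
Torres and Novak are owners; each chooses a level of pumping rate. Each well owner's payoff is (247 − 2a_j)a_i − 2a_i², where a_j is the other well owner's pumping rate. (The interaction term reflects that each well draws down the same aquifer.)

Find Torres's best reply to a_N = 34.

44.75

Torres's payoff is (247 − 2a_N)a_T − 2a_T².
∂π/∂a_T = 247 − 2a_N − 4a_T = 0, so a_T = 61.75 − 0.5a_N.
At a_N = 34: a_T = 61.75 − 0.5·34 = 44.75.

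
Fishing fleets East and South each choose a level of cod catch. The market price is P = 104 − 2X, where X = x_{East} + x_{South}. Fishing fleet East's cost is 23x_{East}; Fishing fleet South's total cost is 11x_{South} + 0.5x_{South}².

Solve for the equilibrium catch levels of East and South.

13.6875, 13.125

Fishing fleet East's profit: π = x_{East}(104 − 2(x_{East} + x_{South})) − 23x_{East}.
∂π/∂x_{East} = 81 − 4x_{East} − 2x_{South} = 0, so x_{East} = 20.25 − 0.5x_{South}.
For South: ∂π/∂x_{South} = 93 − 5x_{South} − 2x_{East} = 0 ⇒ x_{South} = 18.6 − 0.4x_{East}.
Plugging x_{South} into East's best response: x_{East} = 20.25 − 0.5(18.6 − 0.4x_{East}) ⇒ 0.8x_{East} = 10.95, so x_{East} = 13.6875.
Then x_{South} = 18.6 − 0.4·13.6875 = 13.125.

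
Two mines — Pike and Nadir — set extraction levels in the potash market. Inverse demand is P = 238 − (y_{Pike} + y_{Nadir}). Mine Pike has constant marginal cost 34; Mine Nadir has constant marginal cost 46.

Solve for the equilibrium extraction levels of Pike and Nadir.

Mine Pike's profit: π = y_{Pike}(238 − (y_{Pike} + y_{Nadir})) − 34y_{Pike}.
∂π/∂y_{Pike} = 204 − 2y_{Pike} − y_{Nadir} = 0, so y_{Pike} = 102 − 0.5y_{Nadir}.
By the same steps for Nadir: y_{Nadir} = 96 − 0.5y_{Pike}.
Solving the two reaction functions simultaneously: (1 − (−0.5)(−0.5))y_{Pike} = 102 − 0.5·96, so 0.75y_{Pike} = 54 and y_{Pike} = 72.
Then y_{Nadir} = 96 − 0.5·72 = 60.

72, 60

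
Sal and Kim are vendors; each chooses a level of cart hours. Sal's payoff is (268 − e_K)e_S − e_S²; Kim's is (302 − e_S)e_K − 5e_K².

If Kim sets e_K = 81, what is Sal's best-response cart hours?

93.5

Expanding Sal's payoff: 268e_S − e_Ke_S − e_S².
∂π/∂e_S = 268 − e_K − 2e_S = 0, so e_S = 134 − 0.5e_K.
At e_K = 81: e_S = 134 − 0.5·81 = 93.5.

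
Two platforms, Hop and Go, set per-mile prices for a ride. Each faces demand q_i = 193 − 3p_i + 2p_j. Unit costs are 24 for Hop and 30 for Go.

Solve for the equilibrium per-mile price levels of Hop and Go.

67.375, 69.625

Hop's profit: π = (p_{Hop} − 24)(193 − 3p_{Hop} + 2p_{Go}).
∂π/∂p_{Hop} = 265 − 6p_{Hop} + 2p_{Go} = 0 ⇒ p_{Hop} = 265/6 + (1/3)p_{Go}.
Similarly p_{Go} = 283/6 + (1/3)p_{Hop}.
Plugging p_{Go} into Hop's best response: p_{Hop} = 265/6 + (1/3)(283/6 + (1/3)p_{Hop}) ⇒ (8/9)p_{Hop} = 539/9, so p_{Hop} = 67.375.
Then p_{Go} = 283/6 + (1/3)·67.375 = 69.625.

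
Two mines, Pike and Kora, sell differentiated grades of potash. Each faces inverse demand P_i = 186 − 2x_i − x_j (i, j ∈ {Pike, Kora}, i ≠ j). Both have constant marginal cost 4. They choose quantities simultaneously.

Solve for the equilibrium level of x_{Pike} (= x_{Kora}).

Mine Pike's profit: π = x_{Pike}(186 − 2x_{Pike} − x_{Kora}) − 4x_{Pike}.
∂π/∂x_{Pike} = 182 − 4x_{Pike} − x_{Kora} = 0 ⇒ x_{Pike} = 45.5 − 0.25x_{Kora}.
The game is symmetric, so in equilibrium x_{Kora} = x_{Pike}: the reaction function gives 1.25x_{Pike} = 45.5, hence x_{Pike} = 36.4.

36.4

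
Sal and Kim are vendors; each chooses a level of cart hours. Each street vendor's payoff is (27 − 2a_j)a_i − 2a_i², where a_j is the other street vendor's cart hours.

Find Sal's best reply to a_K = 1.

Sal's payoff is (27 − 2a_K)a_S − 2a_S².
∂π/∂a_S = 27 − 2a_K − 4a_S = 0, so a_S = 6.75 − 0.5a_K.
At a_K = 1: a_S = 6.75 − 0.5·1 = 6.25.

6.25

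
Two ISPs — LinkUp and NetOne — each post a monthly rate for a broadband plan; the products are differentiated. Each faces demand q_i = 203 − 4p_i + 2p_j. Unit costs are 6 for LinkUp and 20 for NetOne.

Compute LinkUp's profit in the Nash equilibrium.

LinkUp's profit: π = (p_{LinkUp} − 6)(203 − 4p_{LinkUp} + 2p_{NetOne}).
∂π/∂p_{LinkUp} = 227 − 8p_{LinkUp} + 2p_{NetOne} = 0 ⇒ p_{LinkUp} = 28.375 + 0.25p_{NetOne}.
Similarly p_{NetOne} = 35.375 + 0.25p_{LinkUp}.
Solving the two reaction functions simultaneously: (1 − (0.25)(0.25))p_{LinkUp} = 28.375 + 0.25·35.375, so 0.9375p_{LinkUp} = 1191/32 and p_{LinkUp} = 39.7.
Then p_{NetOne} = 35.375 + 0.25·39.7 = 45.3.
q_{LinkUp} = 203 − 4·39.7 + 2·45.3 = 134.8.
Profit = (39.7 − 6)·134.8 = 4542.76.

4542.76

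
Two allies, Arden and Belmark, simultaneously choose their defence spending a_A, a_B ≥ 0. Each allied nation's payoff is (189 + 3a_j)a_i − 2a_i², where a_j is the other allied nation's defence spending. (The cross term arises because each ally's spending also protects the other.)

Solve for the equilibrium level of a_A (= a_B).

Arden's payoff is (189 + 3a_B)a_A − 2a_A².
∂π/∂a_A = 189 + 3a_B − 4a_A = 0, so a_A = 47.25 + 0.75a_B.
The game is symmetric, so in equilibrium a_B = a_A: the reaction function gives 0.25a_A = 47.25, hence a_A = 189.

189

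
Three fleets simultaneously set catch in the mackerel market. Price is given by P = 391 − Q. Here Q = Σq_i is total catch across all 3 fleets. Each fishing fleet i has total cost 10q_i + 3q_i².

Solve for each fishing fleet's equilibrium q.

A representative fishing fleet's profit is π_i = q_i(391 − Q) − 10q_i − 3q_i², with Q = q_i + Σ_{j≠i} q_j.
First-order condition: 381 − 8q_i − Σ_{j≠i} q_j = 0.
Imposing symmetry (q_j = q for all j) turns Σ_{j≠i} q_j into 2q, so 381 = 10q and q = 38.1.

38.1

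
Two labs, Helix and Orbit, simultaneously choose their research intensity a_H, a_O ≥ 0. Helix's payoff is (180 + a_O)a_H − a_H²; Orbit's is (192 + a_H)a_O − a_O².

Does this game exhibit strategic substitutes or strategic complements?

strategic complements

Expanding Helix's payoff: 180a_H + a_Oa_H − a_H².
∂π/∂a_H = 180 + a_O − 2a_H = 0, so a_H = 90 + 0.5a_O.
The best-response slope da_H/da_O = 0.5 > 0: the reaction function is upward-sloping, so the choices are strategic complements.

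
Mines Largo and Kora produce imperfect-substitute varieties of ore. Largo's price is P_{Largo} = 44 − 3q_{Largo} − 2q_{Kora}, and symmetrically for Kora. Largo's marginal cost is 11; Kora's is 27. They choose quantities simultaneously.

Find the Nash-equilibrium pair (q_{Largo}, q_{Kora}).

5.125, 1.125

Mine Largo's profit: π = q_{Largo}(44 − 3q_{Largo} − 2q_{Kora}) − 11q_{Largo}.
∂π/∂q_{Largo} = 33 − 6q_{Largo} − 2q_{Kora} = 0 ⇒ q_{Largo} = 5.5 − (1/3)q_{Kora}.
Similarly q_{Kora} = 17/6 − (1/3)q_{Largo}.
Substituting the second reaction function into the first: q_{Largo} = 5.5 − (1/3)(17/6 − (1/3)q_{Largo}), which gives (8/9)q_{Largo} = 41/9 ⇒ q_{Largo} = 5.125.
Then q_{Kora} = 17/6 − (1/3)·5.125 = 1.125.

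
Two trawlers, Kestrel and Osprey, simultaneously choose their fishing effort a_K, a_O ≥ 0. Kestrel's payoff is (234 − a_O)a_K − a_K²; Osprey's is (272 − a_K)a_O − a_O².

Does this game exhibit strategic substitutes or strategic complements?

Expanding Kestrel's payoff: 234a_K − a_Oa_K − a_K².
∂π/∂a_K = 234 − a_O − 2a_K = 0, so a_K = 117 − 0.5a_O.
The best-response slope da_K/da_O = −0.5 < 0: the reaction function is downward-sloping, so the choices are strategic substitutes.

strategic substitutes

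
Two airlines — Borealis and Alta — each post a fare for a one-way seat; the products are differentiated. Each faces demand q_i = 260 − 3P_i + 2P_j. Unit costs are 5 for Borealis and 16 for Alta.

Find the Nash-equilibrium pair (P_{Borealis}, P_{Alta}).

Borealis's profit: π = (P_{Borealis} − 5)(260 − 3P_{Borealis} + 2P_{Alta}).
∂π/∂P_{Borealis} = 275 − 6P_{Borealis} + 2P_{Alta} = 0 ⇒ P_{Borealis} = 275/6 + (1/3)P_{Alta}.
Similarly P_{Alta} = 154/3 + (1/3)P_{Borealis}.
Solving the two reaction functions simultaneously: (1 − (1/3)(1/3))P_{Borealis} = 275/6 + (1/3)·(154/3), so (8/9)P_{Borealis} = 1133/18 and P_{Borealis} = 70.8125.
Then P_{Alta} = 154/3 + (1/3)·70.8125 = 74.9375.

70.8125, 74.9375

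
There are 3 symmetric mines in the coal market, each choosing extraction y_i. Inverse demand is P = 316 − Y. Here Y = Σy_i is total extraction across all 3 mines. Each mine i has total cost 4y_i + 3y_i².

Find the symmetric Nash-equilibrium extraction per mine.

31.2

A representative mine's profit is π_i = y_i(316 − Y) − 4y_i − 3y_i², with Y = y_i + Σ_{j≠i} y_j.
First-order condition: 312 − 8y_i − Σ_{j≠i} y_j = 0.
Imposing symmetry (y_j = y for all j) turns Σ_{j≠i} y_j into 2y, so 312 = 10y and y = 31.2.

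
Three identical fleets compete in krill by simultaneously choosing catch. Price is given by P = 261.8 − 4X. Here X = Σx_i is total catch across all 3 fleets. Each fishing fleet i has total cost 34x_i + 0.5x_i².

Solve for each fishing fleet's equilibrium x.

13.4

A representative fishing fleet's profit is π_i = x_i(261.8 − 4X) − 34x_i − 0.5x_i², with X = x_i + Σ_{j≠i} x_j.
First-order condition: 227.8 − 9x_i − 4Σ_{j≠i} x_j = 0.
In a symmetric equilibrium every fishing fleet chooses the same x, so Σ_{j≠i} x_j = 2x. The condition becomes 227.8 − 17x = 0, giving x = 227.8/17 = 13.4.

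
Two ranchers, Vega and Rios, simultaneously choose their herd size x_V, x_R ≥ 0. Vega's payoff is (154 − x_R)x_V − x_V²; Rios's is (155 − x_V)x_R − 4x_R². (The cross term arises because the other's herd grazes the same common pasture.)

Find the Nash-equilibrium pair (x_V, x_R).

71.8, 10.4

Expanding Vega's payoff: 154x_V − x_Rx_V − x_V².
∂π/∂x_V = 154 − x_R − 2x_V = 0, so x_V = 77 − 0.5x_R.
Likewise for Rios: x_R = 19.375 − 0.125x_V.
Plugging x_R into Vega's best response: x_V = 77 − 0.5(19.375 − 0.125x_V) ⇒ 0.9375x_V = 67.3125, so x_V = 71.8.
Then x_R = 19.375 − 0.125·71.8 = 10.4.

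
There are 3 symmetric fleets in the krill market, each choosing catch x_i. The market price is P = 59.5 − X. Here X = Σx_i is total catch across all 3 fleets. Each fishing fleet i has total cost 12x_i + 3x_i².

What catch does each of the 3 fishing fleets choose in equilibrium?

4.75

A representative fishing fleet's profit is π_i = x_i(59.5 − X) − 12x_i − 3x_i², with X = x_i + Σ_{j≠i} x_j.
First-order condition: 47.5 − 8x_i − Σ_{j≠i} x_j = 0.
In a symmetric equilibrium every fishing fleet chooses the same x, so Σ_{j≠i} x_j = 2x. The condition becomes 47.5 − 10x = 0, giving x = 47.5/10 = 4.75.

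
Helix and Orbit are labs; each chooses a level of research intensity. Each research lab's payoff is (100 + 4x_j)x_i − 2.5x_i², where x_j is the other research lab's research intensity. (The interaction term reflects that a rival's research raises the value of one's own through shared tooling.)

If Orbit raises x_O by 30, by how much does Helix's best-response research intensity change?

Helix's payoff is (100 + 4x_O)x_H − 2.5x_H².
∂π/∂x_H = 100 + 4x_O − 5x_H = 0, so x_H = 20 + 0.8x_O.
The reaction-function slope is 0.8, so a 30-unit rise in x_O moves x_H by 0.8 × 30 = 24. Helix's best response rises — the actions are strategic complements.

24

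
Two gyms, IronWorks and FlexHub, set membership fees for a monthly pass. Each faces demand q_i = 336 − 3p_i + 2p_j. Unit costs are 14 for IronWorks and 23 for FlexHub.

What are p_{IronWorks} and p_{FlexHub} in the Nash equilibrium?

96.1875, 99.5625

IronWorks's profit: π = (p_{IronWorks} − 14)(336 − 3p_{IronWorks} + 2p_{FlexHub}).
∂π/∂p_{IronWorks} = 378 − 6p_{IronWorks} + 2p_{FlexHub} = 0 ⇒ p_{IronWorks} = 63 + (1/3)p_{FlexHub}.
Similarly p_{FlexHub} = 67.5 + (1/3)p_{IronWorks}.
Substituting the second reaction function into the first: p_{IronWorks} = 63 + (1/3)(67.5 + (1/3)p_{IronWorks}), which gives (8/9)p_{IronWorks} = 85.5 ⇒ p_{IronWorks} = 96.1875.
Then p_{FlexHub} = 67.5 + (1/3)·96.1875 = 99.5625.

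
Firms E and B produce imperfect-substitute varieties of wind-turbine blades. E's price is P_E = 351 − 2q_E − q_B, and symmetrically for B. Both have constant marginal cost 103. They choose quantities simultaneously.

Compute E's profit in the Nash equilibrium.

4920.32

Firm E's profit: π = q_E(351 − 2q_E − q_B) − 103q_E.
∂π/∂q_E = 248 − 4q_E − q_B = 0 ⇒ q_E = 62 − 0.25q_B.
The game is symmetric, so in equilibrium q_B = q_E: the reaction function gives 1.25q_E = 62, hence q_E = 49.6.
P_E = 351 − 2·49.6 − 49.6 = 202.2.
Profit = (202.2 − 103)·49.6 = 4920.32.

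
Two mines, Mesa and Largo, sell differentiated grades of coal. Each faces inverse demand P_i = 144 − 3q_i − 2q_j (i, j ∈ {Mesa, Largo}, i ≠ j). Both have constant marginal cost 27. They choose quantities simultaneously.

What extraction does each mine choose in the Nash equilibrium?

Mine Mesa's profit: π = q_{Mesa}(144 − 3q_{Mesa} − 2q_{Largo}) − 27q_{Mesa}.
∂π/∂q_{Mesa} = 117 − 6q_{Mesa} − 2q_{Largo} = 0 ⇒ q_{Mesa} = 19.5 − (1/3)q_{Largo}.
By symmetry q_{Largo} = q_{Mesa}; substituting into the reaction function, (4/3)q_{Mesa} = 19.5 and q_{Mesa} = 14.625.

14.625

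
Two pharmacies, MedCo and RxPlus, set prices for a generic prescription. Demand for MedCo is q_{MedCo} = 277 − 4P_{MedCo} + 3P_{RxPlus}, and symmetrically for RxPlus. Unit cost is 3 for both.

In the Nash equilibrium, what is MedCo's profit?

12012.16

MedCo's profit: π = (P_{MedCo} − 3)(277 − 4P_{MedCo} + 3P_{RxPlus}).
∂π/∂P_{MedCo} = 289 − 8P_{MedCo} + 3P_{RxPlus} = 0 ⇒ P_{MedCo} = 36.125 + 0.375P_{RxPlus}.
Setting P_{MedCo} = P_{RxPlus} in the reaction function: P_{MedCo} = 36.125 + 0.375P_{MedCo}, so P_{MedCo} = 36.125 / 0.625 = 57.8.
q_{MedCo} = 277 − 4·57.8 + 3·57.8 = 219.2.
Profit = (57.8 − 3)·219.2 = 12012.16.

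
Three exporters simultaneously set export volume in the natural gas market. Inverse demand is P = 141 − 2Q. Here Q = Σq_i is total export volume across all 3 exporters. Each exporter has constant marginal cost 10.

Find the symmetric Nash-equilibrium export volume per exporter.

16.375

A representative exporter's profit is π_i = q_i(141 − 2Q) − 10q_i, with Q = q_i + Σ_{j≠i} q_j.
First-order condition: 131 − 4q_i − 2Σ_{j≠i} q_j = 0.
Imposing symmetry (q_j = q for all j) turns Σ_{j≠i} q_j into 2q, so 131 = 8q and q = 16.375.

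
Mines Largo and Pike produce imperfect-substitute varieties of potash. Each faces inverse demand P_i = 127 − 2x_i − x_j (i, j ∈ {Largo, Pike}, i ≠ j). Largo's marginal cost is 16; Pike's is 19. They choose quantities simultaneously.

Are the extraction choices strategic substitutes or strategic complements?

strategic substitutes

Mine Largo's profit: π = x_{Largo}(127 − 2x_{Largo} − x_{Pike}) − 16x_{Largo}.
∂π/∂x_{Largo} = 111 − 4x_{Largo} − x_{Pike} = 0 ⇒ x_{Largo} = 27.75 − 0.25x_{Pike}.
The best-response slope dx_{Largo}/dx_{Pike} = −0.25 < 0: the reaction function is downward-sloping, so the choices are strategic substitutes.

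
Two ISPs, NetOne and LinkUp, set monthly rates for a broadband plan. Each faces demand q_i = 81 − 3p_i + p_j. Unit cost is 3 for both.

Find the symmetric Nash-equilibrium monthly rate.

NetOne's profit: π = (p_{NetOne} − 3)(81 − 3p_{NetOne} + p_{LinkUp}).
∂π/∂p_{NetOne} = 90 − 6p_{NetOne} + p_{LinkUp} = 0 ⇒ p_{NetOne} = 15 + (1/6)p_{LinkUp}.
The game is symmetric, so in equilibrium p_{LinkUp} = p_{NetOne}: the reaction function gives (5/6)p_{NetOne} = 15, hence p_{NetOne} = 18.

18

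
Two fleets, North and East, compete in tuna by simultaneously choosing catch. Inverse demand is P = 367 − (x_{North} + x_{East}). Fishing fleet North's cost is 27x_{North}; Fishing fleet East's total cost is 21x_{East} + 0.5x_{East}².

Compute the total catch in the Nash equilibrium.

205.2

Fishing fleet North's profit: π = x_{North}(367 − (x_{North} + x_{East})) − 27x_{North}.
∂π/∂x_{North} = 340 − 2x_{North} − x_{East} = 0, so x_{North} = 170 − 0.5x_{East}.
For East: ∂π/∂x_{East} = 346 − 3x_{East} − x_{North} = 0 ⇒ x_{East} = 346/3 − (1/3)x_{North}.
Substituting the second reaction function into the first: x_{North} = 170 − 0.5(346/3 − (1/3)x_{North}), which gives (5/6)x_{North} = 337/3 ⇒ x_{North} = 134.8.
Then x_{East} = 346/3 − (1/3)·134.8 = 70.4.
Total catch: 134.8 + 70.4 = 205.2.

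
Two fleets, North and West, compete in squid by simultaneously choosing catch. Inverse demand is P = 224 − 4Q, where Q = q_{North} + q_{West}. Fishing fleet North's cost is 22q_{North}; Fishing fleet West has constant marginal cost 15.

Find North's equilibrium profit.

Fishing fleet North's profit: π = q_{North}(224 − 4(q_{North} + q_{West})) − 22q_{North}.
∂π/∂q_{North} = 202 − 8q_{North} − 4q_{West} = 0, so q_{North} = 25.25 − 0.5q_{West}.
By the same steps for West: q_{West} = 26.125 − 0.5q_{North}.
Plugging q_{West} into North's best response: q_{North} = 25.25 − 0.5(26.125 − 0.5q_{North}) ⇒ 0.75q_{North} = 12.1875, so q_{North} = 16.25.
Then q_{West} = 26.125 − 0.5·16.25 = 18.
Price P = 224 − 4·34.25 = 87.
North's profit: (87 − 22)·16.25 = 1056.25.

1056.25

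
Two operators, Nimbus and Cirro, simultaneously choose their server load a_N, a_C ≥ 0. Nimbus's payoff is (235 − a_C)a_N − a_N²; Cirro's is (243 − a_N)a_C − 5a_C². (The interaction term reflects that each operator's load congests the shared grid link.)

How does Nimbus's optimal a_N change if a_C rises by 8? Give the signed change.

-4

Expanding Nimbus's payoff: 235a_N − a_Ca_N − a_N².
∂π/∂a_N = 235 − a_C − 2a_N = 0, so a_N = 117.5 − 0.5a_C.
The reaction-function slope is −0.5, so an 8-unit rise in a_C moves a_N by −0.5 × 8 = −4. Nimbus's best response falls — the actions are strategic substitutes.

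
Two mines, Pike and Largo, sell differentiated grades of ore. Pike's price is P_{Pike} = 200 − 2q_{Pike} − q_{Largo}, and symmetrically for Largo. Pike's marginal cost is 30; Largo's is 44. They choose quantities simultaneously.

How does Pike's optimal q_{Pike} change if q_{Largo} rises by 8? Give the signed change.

-2

Mine Pike's profit: π = q_{Pike}(200 − 2q_{Pike} − q_{Largo}) − 30q_{Pike}.
∂π/∂q_{Pike} = 170 − 4q_{Pike} − q_{Largo} = 0 ⇒ q_{Pike} = 42.5 − 0.25q_{Largo}.
The reaction-function slope is −0.25, so an 8-unit rise in q_{Largo} moves q_{Pike} by −0.25 × 8 = −2. Pike's best response falls — the actions are strategic substitutes.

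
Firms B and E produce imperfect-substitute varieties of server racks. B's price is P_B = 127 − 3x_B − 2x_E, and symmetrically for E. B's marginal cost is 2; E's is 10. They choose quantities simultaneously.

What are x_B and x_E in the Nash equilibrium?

Firm B's profit: π = x_B(127 − 3x_B − 2x_E) − 2x_B.
∂π/∂x_B = 125 − 6x_B − 2x_E = 0 ⇒ x_B = 125/6 − (1/3)x_E.
Similarly x_E = 19.5 − (1/3)x_B.
Plugging x_E into B's best response: x_B = 125/6 − (1/3)(19.5 − (1/3)x_B) ⇒ (8/9)x_B = 43/3, so x_B = 16.125.
Then x_E = 19.5 − (1/3)·16.125 = 14.125.

16.125, 14.125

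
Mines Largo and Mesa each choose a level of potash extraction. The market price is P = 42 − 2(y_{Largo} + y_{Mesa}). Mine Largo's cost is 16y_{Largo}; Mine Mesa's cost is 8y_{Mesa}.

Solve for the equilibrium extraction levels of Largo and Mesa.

Mine Largo's profit: π = y_{Largo}(42 − 2(y_{Largo} + y_{Mesa})) − 16y_{Largo}.
∂π/∂y_{Largo} = 26 − 4y_{Largo} − 2y_{Mesa} = 0, so y_{Largo} = 6.5 − 0.5y_{Mesa}.
By the same steps for Mesa: y_{Mesa} = 8.5 − 0.5y_{Largo}.
Plugging y_{Mesa} into Largo's best response: y_{Largo} = 6.5 − 0.5(8.5 − 0.5y_{Largo}) ⇒ 0.75y_{Largo} = 2.25, so y_{Largo} = 3.
Then y_{Mesa} = 8.5 − 0.5·3 = 7.

3, 7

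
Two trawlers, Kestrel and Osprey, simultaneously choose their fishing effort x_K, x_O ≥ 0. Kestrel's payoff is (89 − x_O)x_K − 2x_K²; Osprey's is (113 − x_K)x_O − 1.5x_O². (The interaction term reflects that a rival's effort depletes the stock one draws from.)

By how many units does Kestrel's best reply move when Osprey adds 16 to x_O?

-4

Expanding Kestrel's payoff: 89x_K − x_Ox_K − 2x_K².
∂π/∂x_K = 89 − x_O − 4x_K = 0, so x_K = 22.25 − 0.25x_O.
The reaction-function slope is −0.25, so a 16-unit rise in x_O moves x_K by −0.25 × 16 = −4. Kestrel's best response falls — the actions are strategic substitutes.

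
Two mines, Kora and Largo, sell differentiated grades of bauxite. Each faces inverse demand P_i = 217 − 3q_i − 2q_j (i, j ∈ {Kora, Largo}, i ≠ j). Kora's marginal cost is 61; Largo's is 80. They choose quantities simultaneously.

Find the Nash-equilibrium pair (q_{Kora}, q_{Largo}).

20.6875, 15.9375

Mine Kora's profit: π = q_{Kora}(217 − 3q_{Kora} − 2q_{Largo}) − 61q_{Kora}.
∂π/∂q_{Kora} = 156 − 6q_{Kora} − 2q_{Largo} = 0 ⇒ q_{Kora} = 26 − (1/3)q_{Largo}.
Similarly q_{Largo} = 137/6 − (1/3)q_{Kora}.
Plugging q_{Largo} into Kora's best response: q_{Kora} = 26 − (1/3)(137/6 − (1/3)q_{Kora}) ⇒ (8/9)q_{Kora} = 331/18, so q_{Kora} = 20.6875.
Then q_{Largo} = 137/6 − (1/3)·20.6875 = 15.9375.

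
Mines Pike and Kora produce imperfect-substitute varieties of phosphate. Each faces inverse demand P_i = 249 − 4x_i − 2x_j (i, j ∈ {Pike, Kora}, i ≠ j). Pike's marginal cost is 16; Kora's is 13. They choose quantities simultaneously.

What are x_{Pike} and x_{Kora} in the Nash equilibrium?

Mine Pike's profit: π = x_{Pike}(249 − 4x_{Pike} − 2x_{Kora}) − 16x_{Pike}.
∂π/∂x_{Pike} = 233 − 8x_{Pike} − 2x_{Kora} = 0 ⇒ x_{Pike} = 29.125 − 0.25x_{Kora}.
Similarly x_{Kora} = 29.5 − 0.25x_{Pike}.
Plugging x_{Kora} into Pike's best response: x_{Pike} = 29.125 − 0.25(29.5 − 0.25x_{Pike}) ⇒ 0.9375x_{Pike} = 21.75, so x_{Pike} = 23.2.
Then x_{Kora} = 29.5 − 0.25·23.2 = 23.7.

23.2, 23.7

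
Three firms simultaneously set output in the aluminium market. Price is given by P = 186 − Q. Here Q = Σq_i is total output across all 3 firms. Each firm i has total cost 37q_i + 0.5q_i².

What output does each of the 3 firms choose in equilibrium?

29.8

A representative firm's profit is π_i = q_i(186 − Q) − 37q_i − 0.5q_i², with Q = q_i + Σ_{j≠i} q_j.
First-order condition: 149 − 3q_i − Σ_{j≠i} q_j = 0.
Imposing symmetry (q_j = q for all j) turns Σ_{j≠i} q_j into 2q, so 149 = 5q and q = 29.8.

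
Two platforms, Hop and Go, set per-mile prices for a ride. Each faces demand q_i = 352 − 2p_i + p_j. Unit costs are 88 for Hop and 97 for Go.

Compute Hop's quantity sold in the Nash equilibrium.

178.4

Hop's profit: π = (p_{Hop} − 88)(352 − 2p_{Hop} + p_{Go}).
∂π/∂p_{Hop} = 528 − 4p_{Hop} + p_{Go} = 0 ⇒ p_{Hop} = 132 + 0.25p_{Go}.
Similarly p_{Go} = 136.5 + 0.25p_{Hop}.
Plugging p_{Go} into Hop's best response: p_{Hop} = 132 + 0.25(136.5 + 0.25p_{Hop}) ⇒ 0.9375p_{Hop} = 166.125, so p_{Hop} = 177.2.
Then p_{Go} = 136.5 + 0.25·177.2 = 180.8.
q_{Hop} = 352 − 2·177.2 + 180.8 = 178.4.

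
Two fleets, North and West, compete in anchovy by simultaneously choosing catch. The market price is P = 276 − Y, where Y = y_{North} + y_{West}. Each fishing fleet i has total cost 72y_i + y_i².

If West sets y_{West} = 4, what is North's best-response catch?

50

Fishing fleet North's profit: π = y_{North}(276 − (y_{North} + y_{West})) − 72y_{North} − y_{North}².
∂π/∂y_{North} = 204 − 4y_{North} − y_{West} = 0, so y_{North} = 51 − 0.25y_{West}.
At y_{West} = 4: y_{North} = 51 − 0.25·4 = 50.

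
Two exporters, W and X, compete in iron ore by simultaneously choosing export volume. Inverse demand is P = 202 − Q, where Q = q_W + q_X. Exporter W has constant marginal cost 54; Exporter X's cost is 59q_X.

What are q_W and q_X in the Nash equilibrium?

Exporter W's profit: π = q_W(202 − (q_W + q_X)) − 54q_W.
∂π/∂q_W = 148 − 2q_W − q_X = 0, so q_W = 74 − 0.5q_X.
By the same steps for X: q_X = 71.5 − 0.5q_W.
Substituting the second reaction function into the first: q_W = 74 − 0.5(71.5 − 0.5q_W), which gives 0.75q_W = 38.25 ⇒ q_W = 51.
Then q_X = 71.5 − 0.5·51 = 46.

51, 46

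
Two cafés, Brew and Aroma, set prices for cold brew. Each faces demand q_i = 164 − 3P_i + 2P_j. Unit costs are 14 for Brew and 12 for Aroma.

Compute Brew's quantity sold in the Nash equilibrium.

Brew's profit: π = (P_{Brew} − 14)(164 − 3P_{Brew} + 2P_{Aroma}).
∂π/∂P_{Brew} = 206 − 6P_{Brew} + 2P_{Aroma} = 0 ⇒ P_{Brew} = 103/3 + (1/3)P_{Aroma}.
Similarly P_{Aroma} = 100/3 + (1/3)P_{Brew}.
Substituting the second reaction function into the first: P_{Brew} = 103/3 + (1/3)(100/3 + (1/3)P_{Brew}), which gives (8/9)P_{Brew} = 409/9 ⇒ P_{Brew} = 51.125.
Then P_{Aroma} = 100/3 + (1/3)·51.125 = 50.375.
q_{Brew} = 164 − 3·51.125 + 2·50.375 = 111.375.

111.375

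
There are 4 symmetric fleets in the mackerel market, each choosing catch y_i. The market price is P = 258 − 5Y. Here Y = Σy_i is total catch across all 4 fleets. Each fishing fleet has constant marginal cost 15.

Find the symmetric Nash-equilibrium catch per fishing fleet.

A representative fishing fleet's profit is π_i = y_i(258 − 5Y) − 15y_i, with Y = y_i + Σ_{j≠i} y_j.
First-order condition: 243 − 10y_i − 5Σ_{j≠i} y_j = 0.
With identical fishing fleets, set every y_j = y: then 243 − 10y − 15y = 0, i.e. y = 243/25 = 9.72.

9.72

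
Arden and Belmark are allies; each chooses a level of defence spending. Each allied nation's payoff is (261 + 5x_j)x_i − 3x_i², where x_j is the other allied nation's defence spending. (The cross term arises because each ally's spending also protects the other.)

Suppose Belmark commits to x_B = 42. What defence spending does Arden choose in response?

Arden's payoff is (261 + 5x_B)x_A − 3x_A².
∂π/∂x_A = 261 + 5x_B − 6x_A = 0, so x_A = 43.5 + (5/6)x_B.
At x_B = 42: x_A = 43.5 + (5/6)·42 = 78.5.

78.5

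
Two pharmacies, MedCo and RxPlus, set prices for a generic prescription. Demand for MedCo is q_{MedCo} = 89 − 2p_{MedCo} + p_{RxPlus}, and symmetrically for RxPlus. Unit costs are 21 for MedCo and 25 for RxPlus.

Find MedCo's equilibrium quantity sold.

MedCo's profit: π = (p_{MedCo} − 21)(89 − 2p_{MedCo} + p_{RxPlus}).
∂π/∂p_{MedCo} = 131 − 4p_{MedCo} + p_{RxPlus} = 0 ⇒ p_{MedCo} = 32.75 + 0.25p_{RxPlus}.
Similarly p_{RxPlus} = 34.75 + 0.25p_{MedCo}.
Plugging p_{RxPlus} into MedCo's best response: p_{MedCo} = 32.75 + 0.25(34.75 + 0.25p_{MedCo}) ⇒ 0.9375p_{MedCo} = 41.4375, so p_{MedCo} = 44.2.
Then p_{RxPlus} = 34.75 + 0.25·44.2 = 45.8.
q_{MedCo} = 89 − 2·44.2 + 45.8 = 46.4.

46.4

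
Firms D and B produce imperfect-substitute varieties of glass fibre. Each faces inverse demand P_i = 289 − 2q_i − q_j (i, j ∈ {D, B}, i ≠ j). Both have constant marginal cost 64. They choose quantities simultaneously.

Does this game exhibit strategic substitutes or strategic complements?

Firm D's profit: π = q_D(289 − 2q_D − q_B) − 64q_D.
∂π/∂q_D = 225 − 4q_D − q_B = 0 ⇒ q_D = 56.25 − 0.25q_B.
The best-response slope dq_D/dq_B = −0.25 < 0: the reaction function is downward-sloping, so the choices are strategic substitutes.

strategic substitutes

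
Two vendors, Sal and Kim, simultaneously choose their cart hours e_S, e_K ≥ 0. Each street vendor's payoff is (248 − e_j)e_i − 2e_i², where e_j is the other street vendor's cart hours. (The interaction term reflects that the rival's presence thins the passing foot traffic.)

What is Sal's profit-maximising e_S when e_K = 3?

61.25

Sal's payoff is (248 − e_K)e_S − 2e_S².
∂π/∂e_S = 248 − e_K − 4e_S = 0, so e_S = 62 − 0.25e_K.
At e_K = 3: e_S = 62 − 0.25·3 = 61.25.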